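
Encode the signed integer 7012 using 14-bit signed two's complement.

7012 is non-negative, so write it directly in 14 bits: 01101101100100.

01101101100100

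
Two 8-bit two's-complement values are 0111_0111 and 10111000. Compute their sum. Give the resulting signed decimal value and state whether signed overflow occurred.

0111_0111 → 01110111 = 119 (signed)
10111000 = -72 (signed)
  01110111
+ 10111000
= 00101111  (discard carry-out 1)
Result 00101111: MSB = 0 → value 47.
Addends have opposite signs, so signed overflow cannot occur.

47; no overflow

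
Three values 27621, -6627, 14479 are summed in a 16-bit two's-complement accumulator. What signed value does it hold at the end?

27621 + (-6627) = 20994 (0101001000000010)
20994 + 14479 = 35473 → wraps to -30063 (1000101010010001)

-30063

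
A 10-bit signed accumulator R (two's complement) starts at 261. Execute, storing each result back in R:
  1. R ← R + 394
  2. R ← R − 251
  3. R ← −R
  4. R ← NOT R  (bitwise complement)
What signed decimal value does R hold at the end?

Start: R = 261 = 0100000101.
R = 261 + 394 = 655; wraps to -369 = 1010001111
R = -369 − 251 = -620; wraps to 404 = 0110010100
R = −(404) = -404 = 1001101100
R = NOT 1001101100 = 0110010011 = 403

403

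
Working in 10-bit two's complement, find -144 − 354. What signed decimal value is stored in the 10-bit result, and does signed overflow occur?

-498; no overflow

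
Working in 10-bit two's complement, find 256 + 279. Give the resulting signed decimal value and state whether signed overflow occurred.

256 → 0100000000
279 → 0100010111
  0100000000
+ 0100010111
= 1000010111
Result 1000010111: MSB = 1 → 535 − 1024 = -489.
Both addends are non-negative but the stored result is negative: signed overflow. The true value 256 + 279 = 535 lies outside [-512, 511].

-489; overflow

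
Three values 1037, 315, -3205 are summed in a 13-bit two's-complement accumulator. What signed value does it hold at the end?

-1853

1037 + 315 = 1352 (0010101001000)
1352 + (-3205) = -1853 (1100011000011)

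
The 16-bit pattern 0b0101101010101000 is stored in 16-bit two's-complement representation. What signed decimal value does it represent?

23208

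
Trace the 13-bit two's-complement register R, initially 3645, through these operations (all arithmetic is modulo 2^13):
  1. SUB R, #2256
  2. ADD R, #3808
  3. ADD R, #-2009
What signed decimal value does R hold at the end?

3188

Start: R = 3645 = 0111000111101.
R = 3645 − 2256 = 1389 = 0010101101101
R = 1389 + 3808 = 5197; wraps to -2995 = 1010001001101
R = -2995 + (-2009) = -5004; wraps to 3188 = 0110001110100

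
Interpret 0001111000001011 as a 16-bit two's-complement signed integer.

7691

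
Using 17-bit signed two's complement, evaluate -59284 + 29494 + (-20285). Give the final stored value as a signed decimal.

-50075

-59284 + 29494 = -29790 (11000101110100010)
-29790 + (-20285) = -50075 (10011110001100101)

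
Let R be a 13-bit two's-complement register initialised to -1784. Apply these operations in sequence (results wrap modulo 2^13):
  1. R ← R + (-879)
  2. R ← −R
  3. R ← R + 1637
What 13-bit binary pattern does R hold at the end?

1000011001100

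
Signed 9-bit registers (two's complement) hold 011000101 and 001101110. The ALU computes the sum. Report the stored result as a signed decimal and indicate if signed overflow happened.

011000101 = 197 (signed)
001101110 = 110 (signed)
  011000101
+ 001101110
= 100110011
Result 100110011: MSB = 1 → 307 − 512 = -205.
Both addends are non-negative but the stored result is negative: signed overflow. The true value 197 + 110 = 307 lies outside [-256, 255].

-205; overflow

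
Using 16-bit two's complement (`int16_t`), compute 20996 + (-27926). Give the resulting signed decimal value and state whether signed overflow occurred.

20996 → 0101001000000100
-27926 → 1001001011101010
  0101001000000100
+ 1001001011101010
= 1110010011101110
Result 1110010011101110: MSB = 1 → 58606 − 65536 = -6930.
Addends have opposite signs, so signed overflow cannot occur.

-6930; no overflow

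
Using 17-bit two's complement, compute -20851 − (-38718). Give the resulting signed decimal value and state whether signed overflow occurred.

17867; no overflow

-20851 → 11010111010001101
-38718 → 10110100011000010
Subtract via negate-and-add: invert 10110100011000010 + 1 = 01001011100111110 (i.e. 38718).
  11010111010001101
+ 01001011100111110
= 00100010111001011  (discard carry-out 1)
Result 00100010111001011: MSB = 0 → value 17867.
Addends (after negating the subtrahend) have opposite signs, so signed overflow cannot occur.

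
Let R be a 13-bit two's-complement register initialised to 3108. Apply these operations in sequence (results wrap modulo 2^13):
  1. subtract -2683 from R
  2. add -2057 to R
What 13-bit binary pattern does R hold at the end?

0111010010110

Start: R = 3108 = 0110000100100.
R = 3108 − (-2683) = 5791; wraps to -2401 = 1011010011111
R = -2401 + (-2057) = -4458; wraps to 3734 = 0111010010110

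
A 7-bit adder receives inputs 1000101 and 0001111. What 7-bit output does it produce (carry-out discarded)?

1010100

  1000101
+ 0001111
= 1010100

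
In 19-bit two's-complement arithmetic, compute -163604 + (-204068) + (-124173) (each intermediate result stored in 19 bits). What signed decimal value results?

32443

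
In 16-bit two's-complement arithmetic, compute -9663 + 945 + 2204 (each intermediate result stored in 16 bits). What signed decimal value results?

-6514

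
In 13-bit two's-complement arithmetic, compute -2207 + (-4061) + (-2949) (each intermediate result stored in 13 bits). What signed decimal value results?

-2207 + (-4061) = -6268 → wraps to 1924 (0011110000100)
1924 + (-2949) = -1025 (1101111111111)

-1025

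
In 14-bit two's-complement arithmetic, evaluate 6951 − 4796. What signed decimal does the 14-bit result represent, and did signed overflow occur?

2155; no overflow

6951 → 01101100100111
4796 → 01001010111100
Subtract via negate-and-add: invert 01001010111100 + 1 = 10110101000100 (i.e. -4796).
  01101100100111
+ 10110101000100
= 00100001101011  (discard carry-out 1)
Result 00100001101011: MSB = 0 → value 2155.
Addends (after negating the subtrahend) have opposite signs, so signed overflow cannot occur.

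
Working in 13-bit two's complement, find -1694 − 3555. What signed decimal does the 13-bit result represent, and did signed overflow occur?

2943; overflow

-1694 → 1100101100010
3555 → 0110111100011
Subtract via negate-and-add: invert 0110111100011 + 1 = 1001000011101 (i.e. -3555).
  1100101100010
+ 1001000011101
= 0101101111111  (discard carry-out 1)
Result 0101101111111: MSB = 0 → value 2943.
Both addends (after negating the subtrahend) are negative but the stored result is non-negative: signed overflow. The true value -1694 − 3555 = -5249 lies outside [-4096, 4095].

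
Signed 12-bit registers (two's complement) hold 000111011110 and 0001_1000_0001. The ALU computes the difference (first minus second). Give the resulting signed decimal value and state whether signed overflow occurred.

93; no overflow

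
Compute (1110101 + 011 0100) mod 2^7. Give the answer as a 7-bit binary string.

0101001

  1110101
+ 0110100
= 0101001  (discard carry-out 1)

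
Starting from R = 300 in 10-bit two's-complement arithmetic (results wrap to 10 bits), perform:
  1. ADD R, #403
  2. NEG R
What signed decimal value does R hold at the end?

321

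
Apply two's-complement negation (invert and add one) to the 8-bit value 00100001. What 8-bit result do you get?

11011111

Invert: 11011110. Add 1: 11011111.
Check: 00100001 = 33, 11011111 = -33.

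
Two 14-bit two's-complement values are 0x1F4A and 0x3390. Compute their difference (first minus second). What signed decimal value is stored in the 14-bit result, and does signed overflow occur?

-5190; overflow

0x1F4A = 01111101001010 = 8010 (signed)
0x3390 = 11001110010000 = -3184 (signed)
Subtract via negate-and-add: invert 11001110010000 + 1 = 00110001110000 (i.e. 3184).
  01111101001010
+ 00110001110000
= 10101110111010
Result 10101110111010: MSB = 1 → 11194 − 16384 = -5190.
Both addends (after negating the subtrahend) are non-negative but the stored result is negative: signed overflow. The true value 8010 − (-3184) = 11194 lies outside [-8192, 8191].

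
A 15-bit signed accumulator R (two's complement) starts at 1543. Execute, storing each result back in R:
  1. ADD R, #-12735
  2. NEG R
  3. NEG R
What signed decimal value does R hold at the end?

-11192

Start: R = 1543 = 000011000000111.
R = 1543 + (-12735) = -11192 = 101010001001000
R = −(-11192) = 11192 = 010101110111000
R = −(11192) = -11192 = 101010001001000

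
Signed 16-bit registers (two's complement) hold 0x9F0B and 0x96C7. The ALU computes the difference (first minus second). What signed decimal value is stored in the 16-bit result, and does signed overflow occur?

0x9F0B = 1001111100001011 = -24821 (signed)
0x96C7 = 1001011011000111 = -26937 (signed)
Subtract via negate-and-add: invert 1001011011000111 + 1 = 0110100100111001 (i.e. 26937).
  1001111100001011
+ 0110100100111001
= 0000100001000100  (discard carry-out 1)
Result 0000100001000100: MSB = 0 → value 2116.
Addends (after negating the subtrahend) have opposite signs, so signed overflow cannot occur.

2116; no overflow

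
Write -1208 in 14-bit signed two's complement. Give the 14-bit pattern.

11101101001000

|-1208| = 1208 = 00010010111000 in 14 bits.
Invert the bits: 11101101000111. Add 1: 11101101001000.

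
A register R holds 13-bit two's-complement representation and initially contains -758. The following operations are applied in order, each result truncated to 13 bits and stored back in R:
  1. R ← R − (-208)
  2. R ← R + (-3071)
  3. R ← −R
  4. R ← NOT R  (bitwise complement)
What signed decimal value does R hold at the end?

-3622

Start: R = -758 = 1110100001010.
R = -758 − (-208) = -550 = 1110111011010
R = -550 + (-3071) = -3621 = 1000111011011
R = −(-3621) = 3621 = 0111000100101
R = NOT 0111000100101 = 1000111011010 = -3622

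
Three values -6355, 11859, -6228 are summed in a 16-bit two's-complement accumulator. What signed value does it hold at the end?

-724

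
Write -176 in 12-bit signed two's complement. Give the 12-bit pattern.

111101010000

|-176| = 176 = 000010110000 in 12 bits.
Invert the bits: 111101001111. Add 1: 111101010000.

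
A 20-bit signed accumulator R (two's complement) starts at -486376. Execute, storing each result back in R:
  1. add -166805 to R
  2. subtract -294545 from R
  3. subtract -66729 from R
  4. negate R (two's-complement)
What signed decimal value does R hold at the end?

Start: R = -486376 = 10001001010000011000.
R = -486376 + (-166805) = -653181; wraps to 395395 = 01100000100010000011
R = 395395 − (-294545) = 689940; wraps to -358636 = 10101000011100010100
R = -358636 − (-66729) = -291907 = 10111000101110111101
R = −(-291907) = 291907 = 01000111010001000011

291907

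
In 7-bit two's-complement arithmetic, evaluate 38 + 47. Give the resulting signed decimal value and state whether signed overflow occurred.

-43; overflow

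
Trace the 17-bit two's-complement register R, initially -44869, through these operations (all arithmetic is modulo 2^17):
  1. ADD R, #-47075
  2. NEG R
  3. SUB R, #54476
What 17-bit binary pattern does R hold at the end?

Start: R = -44869 = 10101000010111011.
R = -44869 + (-47075) = -91944; wraps to 39128 = 01001100011011000
R = −(39128) = -39128 = 10110011100101000
R = -39128 − 54476 = -93604; wraps to 37468 = 01001001001011100

01001001001011100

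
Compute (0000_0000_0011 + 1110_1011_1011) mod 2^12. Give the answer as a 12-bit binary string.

111010111110

  000000000011
+ 111010111011
= 111010111110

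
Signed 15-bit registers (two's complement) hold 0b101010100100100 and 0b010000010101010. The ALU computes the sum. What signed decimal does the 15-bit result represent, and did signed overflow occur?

-2610; no overflow

0b101010100100100 → 101010100100100 = -10972 (signed)
0b010000010101010 → 010000010101010 = 8362 (signed)
  101010100100100
+ 010000010101010
= 111010111001110
Result 111010111001110: MSB = 1 → 30158 − 32768 = -2610.
Addends have opposite signs, so signed overflow cannot occur.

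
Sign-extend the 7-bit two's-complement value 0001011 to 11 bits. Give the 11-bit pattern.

MSB of 0001011 is 0; replicate it into the new high bits.
0000|0001011 → 00000001011 (still 11).

00000001011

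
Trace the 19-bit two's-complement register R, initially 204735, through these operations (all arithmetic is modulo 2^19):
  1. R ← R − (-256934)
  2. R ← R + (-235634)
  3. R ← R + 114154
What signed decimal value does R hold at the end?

-184099

Start: R = 204735 = 0110001111110111111.
R = 204735 − (-256934) = 461669; wraps to -62619 = 1110000101101100101
R = -62619 + (-235634) = -298253; wraps to 226035 = 0110111001011110011
R = 226035 + 114154 = 340189; wraps to -184099 = 1010011000011011101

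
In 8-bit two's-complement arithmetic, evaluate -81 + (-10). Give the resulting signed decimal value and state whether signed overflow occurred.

-91; no overflow

-81 → 10101111
-10 → 11110110
  10101111
+ 11110110
= 10100101  (discard carry-out 1)
Result 10100101: MSB = 1 → 165 − 256 = -91.
Both addends are negative and so is the stored result: no signed overflow.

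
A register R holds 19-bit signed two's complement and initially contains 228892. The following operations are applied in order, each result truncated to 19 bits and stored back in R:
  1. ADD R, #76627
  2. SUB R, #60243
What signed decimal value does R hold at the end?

Start: R = 228892 = 0110111111000011100.
R = 228892 + 76627 = 305519; wraps to -218769 = 1001010100101101111
R = -218769 − 60243 = -279012; wraps to 245276 = 0111011111000011100

245276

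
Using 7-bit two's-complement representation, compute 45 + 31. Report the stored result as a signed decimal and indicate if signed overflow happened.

-52; overflow

45 → 0101101
31 → 0011111
  0101101
+ 0011111
= 1001100
Result 1001100: MSB = 1 → 76 − 128 = -52.
Both addends are non-negative but the stored result is negative: signed overflow. The true value 45 + 31 = 76 lies outside [-64, 63].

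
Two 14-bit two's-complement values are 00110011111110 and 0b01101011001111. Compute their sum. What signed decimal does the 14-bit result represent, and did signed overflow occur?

00110011111110 = 3326 (signed)
0b01101011001111 → 01101011001111 = 6863 (signed)
  00110011111110
+ 01101011001111
= 10011111001101
Result 10011111001101: MSB = 1 → 10189 − 16384 = -6195.
Both addends are non-negative but the stored result is negative: signed overflow. The true value 3326 + 6863 = 10189 lies outside [-8192, 8191].

-6195; overflow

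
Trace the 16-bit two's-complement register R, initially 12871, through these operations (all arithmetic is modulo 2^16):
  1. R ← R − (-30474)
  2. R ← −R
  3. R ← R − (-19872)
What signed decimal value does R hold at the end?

-23473

Start: R = 12871 = 0011001001000111.
R = 12871 − (-30474) = 43345; wraps to -22191 = 1010100101010001
R = −(-22191) = 22191 = 0101011010101111
R = 22191 − (-19872) = 42063; wraps to -23473 = 1010010001001111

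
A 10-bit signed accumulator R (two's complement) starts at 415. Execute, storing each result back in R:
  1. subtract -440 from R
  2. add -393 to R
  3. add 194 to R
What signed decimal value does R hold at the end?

-368

Start: R = 415 = 0110011111.
R = 415 − (-440) = 855; wraps to -169 = 1101010111
R = -169 + (-393) = -562; wraps to 462 = 0111001110
R = 462 + 194 = 656; wraps to -368 = 1010010000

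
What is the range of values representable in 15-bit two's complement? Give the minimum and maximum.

Minimum: −2^14 = -16384.
Maximum: 2^14 − 1 = 16383.

min = -16384, max = 16383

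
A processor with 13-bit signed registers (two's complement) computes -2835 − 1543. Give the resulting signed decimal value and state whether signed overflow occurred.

3814; overflow

-2835 → 1010011101101
1543 → 0011000000111
Subtract via negate-and-add: invert 0011000000111 + 1 = 1100111111001 (i.e. -1543).
  1010011101101
+ 1100111111001
= 0111011100110  (discard carry-out 1)
Result 0111011100110: MSB = 0 → value 3814.
Both addends (after negating the subtrahend) are negative but the stored result is non-negative: signed overflow. The true value -2835 − 1543 = -4378 lies outside [-4096, 4095].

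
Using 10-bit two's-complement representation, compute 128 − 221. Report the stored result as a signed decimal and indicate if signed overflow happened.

-93; no overflow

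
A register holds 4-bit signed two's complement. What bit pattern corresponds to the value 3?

0011

3 is non-negative, so write it directly in 4 bits: 0011.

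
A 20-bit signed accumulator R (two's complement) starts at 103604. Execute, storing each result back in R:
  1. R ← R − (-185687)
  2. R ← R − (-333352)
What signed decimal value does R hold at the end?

Start: R = 103604 = 00011001010010110100.
R = 103604 − (-185687) = 289291 = 01000110101000001011
R = 289291 − (-333352) = 622643; wraps to -425933 = 10011000000000110011

-425933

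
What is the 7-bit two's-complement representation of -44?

1010100

|-44| = 44 = 0101100 in 7 bits.
Invert the bits: 1010011. Add 1: 1010100.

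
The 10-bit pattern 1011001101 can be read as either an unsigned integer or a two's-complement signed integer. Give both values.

unsigned = 717, signed = -307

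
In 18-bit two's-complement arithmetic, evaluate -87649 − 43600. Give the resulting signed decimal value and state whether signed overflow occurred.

130895; overflow

-87649 → 101010100110011111
43600 → 001010101001010000
Subtract via negate-and-add: invert 001010101001010000 + 1 = 110101010110110000 (i.e. -43600).
  101010100110011111
+ 110101010110110000
= 011111111101001111  (discard carry-out 1)
Result 011111111101001111: MSB = 0 → value 130895.
Both addends (after negating the subtrahend) are negative but the stored result is non-negative: signed overflow. The true value -87649 − 43600 = -131249 lies outside [-131072, 131071].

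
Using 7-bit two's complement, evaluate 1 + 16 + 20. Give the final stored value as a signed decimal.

37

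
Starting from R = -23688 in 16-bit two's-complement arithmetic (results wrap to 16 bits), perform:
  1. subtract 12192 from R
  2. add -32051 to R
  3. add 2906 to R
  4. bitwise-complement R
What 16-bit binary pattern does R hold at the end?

Start: R = -23688 = 1010001101111000.
R = -23688 − 12192 = -35880; wraps to 29656 = 0111001111011000
R = 29656 + (-32051) = -2395 = 1111011010100101
R = -2395 + 2906 = 511 = 0000000111111111
R = NOT 0000000111111111 = 1111111000000000 = -512

1111111000000000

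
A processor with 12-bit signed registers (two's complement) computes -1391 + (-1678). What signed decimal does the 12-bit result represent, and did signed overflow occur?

1027; overflow

-1391 → 101010010001
-1678 → 100101110010
  101010010001
+ 100101110010
= 010000000011  (discard carry-out 1)
Result 010000000011: MSB = 0 → value 1027.
Both addends are negative but the stored result is non-negative: signed overflow. The true value -1391 + (-1678) = -3069 lies outside [-2048, 2047].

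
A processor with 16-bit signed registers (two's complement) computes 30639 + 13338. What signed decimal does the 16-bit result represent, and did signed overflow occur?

30639 → 0111011110101111
13338 → 0011010000011010
  0111011110101111
+ 0011010000011010
= 1010101111001001
Result 1010101111001001: MSB = 1 → 43977 − 65536 = -21559.
Both addends are non-negative but the stored result is negative: signed overflow. The true value 30639 + 13338 = 43977 lies outside [-32768, 32767].

-21559; overflow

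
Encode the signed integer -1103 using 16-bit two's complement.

1111101110110001

|-1103| = 1103 = 0000010001001111 in 16 bits.
Invert the bits: 1111101110110000. Add 1: 1111101110110001.
Check: 1111101110110001 reads as 64433 − 65536 = -1103.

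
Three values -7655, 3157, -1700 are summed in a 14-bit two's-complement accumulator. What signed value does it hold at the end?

-6198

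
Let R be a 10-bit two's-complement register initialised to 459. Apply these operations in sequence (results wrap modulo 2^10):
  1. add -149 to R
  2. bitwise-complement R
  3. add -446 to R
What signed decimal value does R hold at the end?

267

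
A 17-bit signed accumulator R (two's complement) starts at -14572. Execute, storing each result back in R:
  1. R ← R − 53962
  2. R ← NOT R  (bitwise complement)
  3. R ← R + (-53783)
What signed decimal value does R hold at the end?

14750

Start: R = -14572 = 11100011100010100.
R = -14572 − 53962 = -68534; wraps to 62538 = 01111010001001010
R = NOT 01111010001001010 = 10000101110110101 = -62539
R = -62539 + (-53783) = -116322; wraps to 14750 = 00011100110011110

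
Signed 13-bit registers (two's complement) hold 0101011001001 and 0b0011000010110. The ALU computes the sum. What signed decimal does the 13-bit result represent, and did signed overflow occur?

0101011001001 = 2761 (signed)
0b0011000010110 → 0011000010110 = 1558 (signed)
  0101011001001
+ 0011000010110
= 1000011011111
Result 1000011011111: MSB = 1 → 4319 − 8192 = -3873.
Both addends are non-negative but the stored result is negative: signed overflow. The true value 2761 + 1558 = 4319 lies outside [-4096, 4095].

-3873; overflow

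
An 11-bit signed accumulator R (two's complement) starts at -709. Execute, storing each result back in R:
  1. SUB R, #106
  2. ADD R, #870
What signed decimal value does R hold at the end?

Start: R = -709 = 10100111011.
R = -709 − 106 = -815 = 10011010001
R = -815 + 870 = 55 = 00000110111

55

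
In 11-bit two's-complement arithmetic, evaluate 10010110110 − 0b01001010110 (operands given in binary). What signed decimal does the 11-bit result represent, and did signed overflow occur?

608; overflow

10010110110 = -842 (signed)
0b01001010110 → 01001010110 = 598 (signed)
Subtract via negate-and-add: invert 01001010110 + 1 = 10110101010 (i.e. -598).
  10010110110
+ 10110101010
= 01001100000  (discard carry-out 1)
Result 01001100000: MSB = 0 → value 608.
Both addends (after negating the subtrahend) are negative but the stored result is non-negative: signed overflow. The true value -842 − 598 = -1440 lies outside [-1024, 1023].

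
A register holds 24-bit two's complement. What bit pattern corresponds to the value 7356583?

7356583 is non-negative, so write it directly in 24 bits: 011100000100000010100111.

011100000100000010100111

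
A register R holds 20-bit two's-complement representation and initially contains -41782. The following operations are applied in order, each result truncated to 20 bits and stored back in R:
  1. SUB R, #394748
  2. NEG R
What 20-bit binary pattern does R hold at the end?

Start: R = -41782 = 11110101110011001010.
R = -41782 − 394748 = -436530 = 10010101011011001110
R = −(-436530) = 436530 = 01101010100100110010

01101010100100110010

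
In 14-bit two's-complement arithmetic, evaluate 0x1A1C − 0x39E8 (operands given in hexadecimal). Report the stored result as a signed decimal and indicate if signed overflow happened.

-8140; overflow

0x1A1C = 01101000011100 = 6684 (signed)
0x39E8 = 11100111101000 = -1560 (signed)
Subtract via negate-and-add: invert 11100111101000 + 1 = 00011000011000 (i.e. 1560).
  01101000011100
+ 00011000011000
= 10000000110100
Result 10000000110100: MSB = 1 → 8244 − 16384 = -8140.
Both addends (after negating the subtrahend) are non-negative but the stored result is negative: signed overflow. The true value 6684 − (-1560) = 8244 lies outside [-8192, 8191].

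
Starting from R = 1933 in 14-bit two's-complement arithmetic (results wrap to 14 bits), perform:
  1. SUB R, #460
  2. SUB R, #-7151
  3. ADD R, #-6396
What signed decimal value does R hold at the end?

2228

Start: R = 1933 = 00011110001101.
R = 1933 − 460 = 1473 = 00010111000001
R = 1473 − (-7151) = 8624; wraps to -7760 = 10000110110000
R = -7760 + (-6396) = -14156; wraps to 2228 = 00100010110100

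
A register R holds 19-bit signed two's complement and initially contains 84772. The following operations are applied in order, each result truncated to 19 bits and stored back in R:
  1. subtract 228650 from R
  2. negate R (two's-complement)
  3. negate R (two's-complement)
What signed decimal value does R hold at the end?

-143878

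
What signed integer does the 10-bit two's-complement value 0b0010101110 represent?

174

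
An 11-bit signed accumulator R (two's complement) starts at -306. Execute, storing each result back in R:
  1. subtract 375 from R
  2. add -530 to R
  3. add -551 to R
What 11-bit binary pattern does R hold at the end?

Start: R = -306 = 11011001110.
R = -306 − 375 = -681 = 10101010111
R = -681 + (-530) = -1211; wraps to 837 = 01101000101
R = 837 + (-551) = 286 = 00100011110

00100011110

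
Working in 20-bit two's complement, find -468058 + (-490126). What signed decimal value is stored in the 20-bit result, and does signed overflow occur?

90392; overflow

-468058 → 10001101101110100110
-490126 → 10001000010101110010
  10001101101110100110
+ 10001000010101110010
= 00010110000100011000  (discard carry-out 1)
Result 00010110000100011000: MSB = 0 → value 90392.
Both addends are negative but the stored result is non-negative: signed overflow. The true value -468058 + (-490126) = -958184 lies outside [-524288, 524287].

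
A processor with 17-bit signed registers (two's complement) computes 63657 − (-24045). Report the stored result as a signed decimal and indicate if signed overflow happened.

-43370; overflow

63657 → 01111100010101001
-24045 → 11010001000010011
Subtract via negate-and-add: invert 11010001000010011 + 1 = 00101110111101101 (i.e. 24045).
  01111100010101001
+ 00101110111101101
= 10101011010010110
Result 10101011010010110: MSB = 1 → 87702 − 131072 = -43370.
Both addends (after negating the subtrahend) are non-negative but the stored result is negative: signed overflow. The true value 63657 − (-24045) = 87702 lies outside [-65536, 65535].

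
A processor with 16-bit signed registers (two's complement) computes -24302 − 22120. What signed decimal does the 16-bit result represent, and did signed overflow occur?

19114; overflow

-24302 → 1010000100010010
22120 → 0101011001101000
Subtract via negate-and-add: invert 0101011001101000 + 1 = 1010100110011000 (i.e. -22120).
  1010000100010010
+ 1010100110011000
= 0100101010101010  (discard carry-out 1)
Result 0100101010101010: MSB = 0 → value 19114.
Both addends (after negating the subtrahend) are negative but the stored result is non-negative: signed overflow. The true value -24302 − 22120 = -46422 lies outside [-32768, 32767].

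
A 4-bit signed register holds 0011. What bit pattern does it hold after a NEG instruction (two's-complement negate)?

1101

Invert: 1100. Add 1: 1101.
Check: 0011 = 3, 1101 = -3.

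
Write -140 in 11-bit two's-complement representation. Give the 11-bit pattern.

|-140| = 140 = 00010001100 in 11 bits.
Invert the bits: 11101110011. Add 1: 11101110100.

11101110100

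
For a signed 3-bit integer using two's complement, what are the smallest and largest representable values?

Minimum: −2^2 = -4.
Maximum: 2^2 − 1 = 3.

min = -4, max = 3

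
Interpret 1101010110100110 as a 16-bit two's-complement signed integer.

-10842

MSB is 1, so the value is negative.
Invert: 0010101001011001. Add 1: 0010101001011010 = 10842. So the value is −10842.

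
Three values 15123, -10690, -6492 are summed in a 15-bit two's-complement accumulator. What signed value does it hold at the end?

-2059

15123 + (-10690) = 4433 (001000101010001)
4433 + (-6492) = -2059 (111011111110101)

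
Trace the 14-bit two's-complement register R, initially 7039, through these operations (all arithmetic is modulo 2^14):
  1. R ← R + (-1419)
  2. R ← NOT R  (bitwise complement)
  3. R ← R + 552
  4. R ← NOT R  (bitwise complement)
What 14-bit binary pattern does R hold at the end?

01001111001100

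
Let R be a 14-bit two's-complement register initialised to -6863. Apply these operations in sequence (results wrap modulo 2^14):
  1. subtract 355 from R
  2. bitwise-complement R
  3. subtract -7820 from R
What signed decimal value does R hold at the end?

Start: R = -6863 = 10010100110001.
R = -6863 − 355 = -7218 = 10001111001110
R = NOT 10001111001110 = 01110000110001 = 7217
R = 7217 − (-7820) = 15037; wraps to -1347 = 11101010111101

-1347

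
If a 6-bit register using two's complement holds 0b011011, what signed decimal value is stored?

27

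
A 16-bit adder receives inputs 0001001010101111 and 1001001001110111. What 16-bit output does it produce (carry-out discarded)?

1010010100100110

  0001001010101111
+ 1001001001110111
= 1010010100100110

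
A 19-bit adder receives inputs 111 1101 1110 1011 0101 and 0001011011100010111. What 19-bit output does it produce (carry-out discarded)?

  1111101111010110101
+ 0001011011100010111
= 0001001010111001100  (discard carry-out 1)

0001001010111001100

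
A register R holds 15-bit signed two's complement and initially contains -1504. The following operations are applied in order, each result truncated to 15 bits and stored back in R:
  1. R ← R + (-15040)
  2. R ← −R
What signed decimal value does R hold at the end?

-16224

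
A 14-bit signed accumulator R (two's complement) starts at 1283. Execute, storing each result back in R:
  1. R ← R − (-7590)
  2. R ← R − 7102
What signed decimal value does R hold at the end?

1771

Start: R = 1283 = 00010100000011.
R = 1283 − (-7590) = 8873; wraps to -7511 = 10001010101001
R = -7511 − 7102 = -14613; wraps to 1771 = 00011011101011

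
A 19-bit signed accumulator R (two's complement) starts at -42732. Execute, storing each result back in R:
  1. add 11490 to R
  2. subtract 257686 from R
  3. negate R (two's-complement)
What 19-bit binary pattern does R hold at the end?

Start: R = -42732 = 1110101100100010100.
R = -42732 + 11490 = -31242 = 1111000010111110110
R = -31242 − 257686 = -288928; wraps to 235360 = 0111001011101100000
R = −(235360) = -235360 = 1000110100010100000

1000110100010100000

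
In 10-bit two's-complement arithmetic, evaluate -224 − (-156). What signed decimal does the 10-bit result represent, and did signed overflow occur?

-224 → 1100100000
-156 → 1101100100
Subtract via negate-and-add: invert 1101100100 + 1 = 0010011100 (i.e. 156).
  1100100000
+ 0010011100
= 1110111100
Result 1110111100: MSB = 1 → 956 − 1024 = -68.
Addends (after negating the subtrahend) have opposite signs, so signed overflow cannot occur.

-68; no overflow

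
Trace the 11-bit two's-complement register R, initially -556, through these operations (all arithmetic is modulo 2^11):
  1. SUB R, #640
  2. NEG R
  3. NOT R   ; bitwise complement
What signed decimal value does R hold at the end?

851

Start: R = -556 = 10111010100.
R = -556 − 640 = -1196; wraps to 852 = 01101010100
R = −(852) = -852 = 10010101100
R = NOT 10010101100 = 01101010011 = 851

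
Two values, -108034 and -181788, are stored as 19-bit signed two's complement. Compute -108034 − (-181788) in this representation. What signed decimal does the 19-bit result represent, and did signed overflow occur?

73754; no overflow

-108034 → 1100101100111111110
-181788 → 1010011100111100100
Subtract via negate-and-add: invert 1010011100111100100 + 1 = 0101100011000011100 (i.e. 181788).
  1100101100111111110
+ 0101100011000011100
= 0010010000000011010  (discard carry-out 1)
Result 0010010000000011010: MSB = 0 → value 73754.
Addends (after negating the subtrahend) have opposite signs, so signed overflow cannot occur.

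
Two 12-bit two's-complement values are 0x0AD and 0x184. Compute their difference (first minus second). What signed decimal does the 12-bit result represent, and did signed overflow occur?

-215; no overflow

0x0AD = 000010101101 = 173 (signed)
0x184 = 000110000100 = 388 (signed)
Subtract via negate-and-add: invert 000110000100 + 1 = 111001111100 (i.e. -388).
  000010101101
+ 111001111100
= 111100101001
Result 111100101001: MSB = 1 → 3881 − 4096 = -215.
Addends (after negating the subtrahend) have opposite signs, so signed overflow cannot occur.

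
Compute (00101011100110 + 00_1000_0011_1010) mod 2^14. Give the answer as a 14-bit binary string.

01001100100000

  00101011100110
+ 00100000111010
= 01001100100000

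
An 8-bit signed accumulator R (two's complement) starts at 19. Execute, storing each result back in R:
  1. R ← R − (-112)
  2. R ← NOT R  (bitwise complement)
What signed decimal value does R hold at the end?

124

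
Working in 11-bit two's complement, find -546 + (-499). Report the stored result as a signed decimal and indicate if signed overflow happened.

-546 → 10111011110
-499 → 11000001101
  10111011110
+ 11000001101
= 01111101011  (discard carry-out 1)
Result 01111101011: MSB = 0 → value 1003.
Both addends are negative but the stored result is non-negative: signed overflow. The true value -546 + (-499) = -1045 lies outside [-1024, 1023].

1003; overflow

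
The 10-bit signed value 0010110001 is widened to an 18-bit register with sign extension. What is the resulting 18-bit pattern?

000000000010110001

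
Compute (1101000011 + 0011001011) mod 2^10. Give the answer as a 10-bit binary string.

  1101000011
+ 0011001011
= 0000001110  (discard carry-out 1)

0000001110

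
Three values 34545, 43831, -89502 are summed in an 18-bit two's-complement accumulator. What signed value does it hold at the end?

34545 + 43831 = 78376 (010011001000101000)
78376 + (-89502) = -11126 (111101010010001010)

-11126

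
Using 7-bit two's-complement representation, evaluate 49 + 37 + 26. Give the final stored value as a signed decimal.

-16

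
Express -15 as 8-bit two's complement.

11110001

|-15| = 15 = 00001111 in 8 bits.
Invert the bits: 11110000. Add 1: 11110001.
Check: 11110001 reads as 241 − 256 = -15.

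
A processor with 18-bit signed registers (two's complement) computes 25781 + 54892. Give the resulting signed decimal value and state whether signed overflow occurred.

80673; no overflow

25781 → 000110010010110101
54892 → 001101011001101100
  000110010010110101
+ 001101011001101100
= 010011101100100001
Result 010011101100100001: MSB = 0 → value 80673.
Both addends are non-negative and so is the stored result: no signed overflow.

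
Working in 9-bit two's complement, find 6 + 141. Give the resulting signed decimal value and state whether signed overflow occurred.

147; no overflow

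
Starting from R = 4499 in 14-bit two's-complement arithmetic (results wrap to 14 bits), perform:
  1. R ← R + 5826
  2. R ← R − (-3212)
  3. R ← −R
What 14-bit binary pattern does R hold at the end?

00101100011111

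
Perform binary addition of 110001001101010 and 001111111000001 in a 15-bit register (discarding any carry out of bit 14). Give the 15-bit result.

000001000101011

  110001001101010
+ 001111111000001
= 000001000101011  (discard carry-out 1)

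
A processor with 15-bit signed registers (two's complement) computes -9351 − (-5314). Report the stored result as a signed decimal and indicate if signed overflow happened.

-9351 → 101101101111001
-5314 → 110101100111110
Subtract via negate-and-add: invert 110101100111110 + 1 = 001010011000010 (i.e. 5314).
  101101101111001
+ 001010011000010
= 111000000111011
Result 111000000111011: MSB = 1 → 28731 − 32768 = -4037.
Addends (after negating the subtrahend) have opposite signs, so signed overflow cannot occur.

-4037; no overflow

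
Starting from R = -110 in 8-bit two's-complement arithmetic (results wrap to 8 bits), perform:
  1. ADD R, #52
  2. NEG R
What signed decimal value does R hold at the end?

Start: R = -110 = 10010010.
R = -110 + 52 = -58 = 11000110
R = −(-58) = 58 = 00111010

58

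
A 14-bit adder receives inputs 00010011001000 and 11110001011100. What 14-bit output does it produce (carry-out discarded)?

  00010011001000
+ 11110001011100
= 00000100100100  (discard carry-out 1)

00000100100100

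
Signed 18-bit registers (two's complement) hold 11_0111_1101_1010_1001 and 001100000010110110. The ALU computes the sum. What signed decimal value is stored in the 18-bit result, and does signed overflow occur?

15967; no overflow

11_0111_1101_1010_1001 → 110111110110101001 = -33367 (signed)
001100000010110110 = 49334 (signed)
  110111110110101001
+ 001100000010110110
= 000011111001011111  (discard carry-out 1)
Result 000011111001011111: MSB = 0 → value 15967.
Addends have opposite signs, so signed overflow cannot occur.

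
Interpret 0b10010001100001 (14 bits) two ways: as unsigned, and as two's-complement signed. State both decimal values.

Unsigned: 10010001100001 = 9313.
Signed: MSB=1 → 9313 − 16384 = -7071.

unsigned = 9313, signed = -7071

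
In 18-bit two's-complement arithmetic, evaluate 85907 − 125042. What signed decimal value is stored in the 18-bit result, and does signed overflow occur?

85907 → 010100111110010011
125042 → 011110100001110010
Subtract via negate-and-add: invert 011110100001110010 + 1 = 100001011110001110 (i.e. -125042).
  010100111110010011
+ 100001011110001110
= 110110011100100001
Result 110110011100100001: MSB = 1 → 223009 − 262144 = -39135.
Addends (after negating the subtrahend) have opposite signs, so signed overflow cannot occur.

-39135; no overflow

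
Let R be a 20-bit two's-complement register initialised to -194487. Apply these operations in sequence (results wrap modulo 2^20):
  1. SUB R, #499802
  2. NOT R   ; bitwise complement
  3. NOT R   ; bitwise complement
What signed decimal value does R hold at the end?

354287

Start: R = -194487 = 11010000100001001001.
R = -194487 − 499802 = -694289; wraps to 354287 = 01010110011111101111
R = NOT 01010110011111101111 = 10101001100000010000 = -354288
R = NOT 10101001100000010000 = 01010110011111101111 = 354287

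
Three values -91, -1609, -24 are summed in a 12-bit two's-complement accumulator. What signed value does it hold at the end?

-91 + (-1609) = -1700 (100101011100)
-1700 + (-24) = -1724 (100101000100)

-1724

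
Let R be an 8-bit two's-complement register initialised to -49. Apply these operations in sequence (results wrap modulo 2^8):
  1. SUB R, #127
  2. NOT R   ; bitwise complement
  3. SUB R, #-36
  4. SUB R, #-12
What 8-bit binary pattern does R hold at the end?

Start: R = -49 = 11001111.
R = -49 − 127 = -176; wraps to 80 = 01010000
R = NOT 01010000 = 10101111 = -81
R = -81 − (-36) = -45 = 11010011
R = -45 − (-12) = -33 = 11011111

11011111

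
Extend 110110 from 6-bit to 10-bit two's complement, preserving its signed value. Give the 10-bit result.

1111110110

MSB of 110110 is 1; replicate it into the new high bits.
1111|110110 → 1111110110 (still -10).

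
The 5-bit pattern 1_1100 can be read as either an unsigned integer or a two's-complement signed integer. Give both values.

unsigned = 28, signed = -4

Unsigned: 11100 = 28.
Signed: MSB=1 → 28 − 32 = -4.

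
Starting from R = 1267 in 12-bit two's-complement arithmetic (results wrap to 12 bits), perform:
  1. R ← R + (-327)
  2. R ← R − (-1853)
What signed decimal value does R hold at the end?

-1303

Start: R = 1267 = 010011110011.
R = 1267 + (-327) = 940 = 001110101100
R = 940 − (-1853) = 2793; wraps to -1303 = 101011101001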